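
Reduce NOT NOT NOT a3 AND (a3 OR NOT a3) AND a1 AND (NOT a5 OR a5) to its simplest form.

NOT a3 AND a1

NOT NOT NOT a3 AND (a3 OR NOT a3) AND a1 AND (NOT a5 OR a5)
= NOT NOT NOT a3 AND (a3 OR NOT a3) AND a1   — complement / identity
= NOT NOT NOT a3 AND a1   — complement / identity
= NOT a3 AND a1   — double negation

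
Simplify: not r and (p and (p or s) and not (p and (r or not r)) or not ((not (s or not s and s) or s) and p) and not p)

not r and not p

not r and (p and (p or s) and not (p and (r or not r)) or not ((not (s or not s and s) or s) and p) and not p)
= not r and (p and (p or s) and not (p and (r or not r)) or not ((not s or s) and p) and not p)   [complement / identity]
= not r and (p and not (p and (r or not r)) or not ((not s or s) and p) and not p)   [absorption]
= not r and (p and not p or not ((not s or s) and p) and not p)   [complement / identity]
= not r and (p and not p or not p and not p)   [complement / identity]
= not r and not p   [distribution]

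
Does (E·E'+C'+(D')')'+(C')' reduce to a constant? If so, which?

no

(E·E'+C'+(D')')'+(C')'
= (C'+(D')')'+(C')'   (complement / identity)
= C·D'+(C')'   (De Morgan)
= C·D'+C   (double negation)
= C   (absorption)
This depends on C, so it is not a constant.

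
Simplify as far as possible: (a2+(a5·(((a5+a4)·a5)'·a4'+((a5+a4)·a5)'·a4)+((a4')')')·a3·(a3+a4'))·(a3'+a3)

(a2+(a5·(((a5+a4)·a5)'·a4'+((a5+a4)·a5)'·a4)+((a4')')')·a3·(a3+a4'))·(a3'+a3)
= (a2+(a5·((a5+a4)·a5)'+((a4')')')·a3·(a3+a4'))·(a3'+a3)   (distribution)
= (a2+(a5·((a5+a4)·a5)'+((a4')')')·a3)·(a3'+a3)   (absorption)
= (a2+(a5·a5'+((a4')')')·a3)·(a3'+a3)   (absorption)
= a2+(a5·a5'+((a4')')')·a3   (complement / identity)
= a2+(a5·a5'+a4')·a3   (double negation)
= a2+a4'·a3   (complement / identity)

a2+a4'·a3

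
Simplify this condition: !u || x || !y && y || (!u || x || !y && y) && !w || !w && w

!u || x

!u || x || !y && y || (!u || x || !y && y) && !w || !w && w
= !u || x || !y && y || (!u || x || !y && y) && !w   (complement / identity)
= !u || x || !y && y   (absorption)
= !u || x   (complement / identity)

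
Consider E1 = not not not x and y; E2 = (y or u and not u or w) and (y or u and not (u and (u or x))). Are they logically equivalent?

E1: not not not x and y
    = not x and y   — double negation
E2: (y or u and not u or w) and (y or u and not (u and (u or x)))
    = (y or u and not u or w) and (y or u and not u)   — absorption
    = y or u and not u   — absorption
    = y   — complement / identity
These differ: at u=0, w=1, x=1, y=1, E1 = 0 but E2 = 1.

No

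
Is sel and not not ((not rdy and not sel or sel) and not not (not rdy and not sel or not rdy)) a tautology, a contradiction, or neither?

neither

sel and not not ((not rdy and not sel or sel) and not not (not rdy and not sel or not rdy))
= sel and not not ((not rdy and not sel or sel) and (not rdy and not sel or not rdy))   — double negation
= sel and not not (not rdy and not sel or sel and not rdy)   — distribution
= sel and not not not rdy   — distribution
= sel and not rdy   — double negation
This depends on rdy, sel, so it is not a constant.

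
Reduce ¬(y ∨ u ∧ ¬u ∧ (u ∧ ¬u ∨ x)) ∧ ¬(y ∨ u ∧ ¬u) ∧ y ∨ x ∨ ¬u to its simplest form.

¬(y ∨ u ∧ ¬u ∧ (u ∧ ¬u ∨ x)) ∧ ¬(y ∨ u ∧ ¬u) ∧ y ∨ x ∨ ¬u
= ¬(y ∨ u ∧ ¬u) ∧ ¬(y ∨ u ∧ ¬u) ∧ y ∨ x ∨ ¬u
= ¬(y ∨ u ∧ ¬u) ∧ y ∨ x ∨ ¬u
= ¬y ∧ y ∨ x ∨ ¬u
= x ∨ ¬u

x ∨ ¬u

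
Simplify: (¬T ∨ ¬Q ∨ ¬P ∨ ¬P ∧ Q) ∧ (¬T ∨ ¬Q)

(¬T ∨ ¬Q ∨ ¬P ∨ ¬P ∧ Q) ∧ (¬T ∨ ¬Q)
= (¬T ∨ ¬Q ∨ ¬P) ∧ (¬T ∨ ¬Q)
= ¬T ∨ ¬Q

¬T ∨ ¬Q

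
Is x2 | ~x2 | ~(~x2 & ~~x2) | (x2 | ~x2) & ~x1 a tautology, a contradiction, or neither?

tautology

x2 | ~x2 | ~(~x2 & ~~x2) | (x2 | ~x2) & ~x1
= x2 | ~x2 | x2 | ~x2 | (x2 | ~x2) & ~x1   (De Morgan)
= x2 | ~x2 | x2 | ~x2   (absorption)
= x2 | ~x2   (idempotence)
= 1   (complement)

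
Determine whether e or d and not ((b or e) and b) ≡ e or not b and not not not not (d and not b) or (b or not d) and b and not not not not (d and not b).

E1: e or d and not ((b or e) and b)
    = e or d and not b
E2: e or not b and not not not not (d and not b) or (b or not d) and b and not not not not (d and not b)
    = e or not b and not not not not (d and not b) or b and not not not not (d and not b)
    = e or not not not not (d and not b)
    = e or not not (d and not b)
    = e or d and not b
Both reduce to e or d and not b, so they are equivalent.

Yes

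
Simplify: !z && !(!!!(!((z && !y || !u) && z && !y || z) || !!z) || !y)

!z && y

!z && !(!!!(!((z && !y || !u) && z && !y || z) || !!z) || !y)
= !z && !(!!(((z && !y || !u) && z && !y || z) && !z) || !y)   (De Morgan)
= !z && !(!!((z && !y || z) && !z) || !y)   (absorption)
= !z && !(!!(z && !z) || !y)   (absorption)
= !z && !(z && !z || !y)   (double negation)
= !z && !!y   (complement / identity)
= !z && y   (double negation)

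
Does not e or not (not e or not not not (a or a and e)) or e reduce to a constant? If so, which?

yes, True

not e or not (not e or not not not (a or a and e)) or e
= not e or not (not e or not not not a) or e   [absorption]
= not e or e and not not a or e   [De Morgan]
= not e or e and a or e   [double negation]
= not e or e   [absorption]
= True   [complement]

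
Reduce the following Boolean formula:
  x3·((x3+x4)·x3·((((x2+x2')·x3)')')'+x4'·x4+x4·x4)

x3·((x3+x4)·x3·((((x2+x2')·x3)')')'+x4'·x4+x4·x4)
= x3·((x3+x4)·x3·((x3')')'+x4'·x4+x4·x4)
= x3·(x3·((x3')')'+x4'·x4+x4·x4)
= x3·(x3·x3'+x4'·x4+x4·x4)
= x3·(x3·x3'+x4)
= x3·x4

x3·x4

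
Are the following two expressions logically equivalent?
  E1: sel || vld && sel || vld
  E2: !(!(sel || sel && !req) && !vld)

E1: sel || vld && sel || vld
    = sel || vld
E2: !(!(sel || sel && !req) && !vld)
    = !(!sel && !vld)
    = sel || vld
Both reduce to sel || vld, so they are equivalent.

Yes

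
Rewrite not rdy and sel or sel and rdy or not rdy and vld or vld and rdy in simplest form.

sel or vld

not rdy and sel or sel and rdy or not rdy and vld or vld and rdy
= sel or not rdy and vld or vld and rdy   [distribution]
= sel or vld   [distribution]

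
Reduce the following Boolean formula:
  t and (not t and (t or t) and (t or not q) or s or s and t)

t and s

t and (not t and (t or t) and (t or not q) or s or s and t)
= t and (not t and t and (t or not q) or s or s and t)   [idempotence]
= t and (not t and t or s or s and t)   [absorption]
= t and (not t and t or s)   [absorption]
= t and s   [complement / identity]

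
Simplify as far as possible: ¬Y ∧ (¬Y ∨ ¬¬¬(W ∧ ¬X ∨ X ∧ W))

¬Y

¬Y ∧ (¬Y ∨ ¬¬¬(W ∧ ¬X ∨ X ∧ W))
= ¬Y ∧ (¬Y ∨ ¬(W ∧ ¬X ∨ X ∧ W))   [double negation]
= ¬Y ∧ (¬Y ∨ ¬W)   [distribution]
= ¬Y   [absorption]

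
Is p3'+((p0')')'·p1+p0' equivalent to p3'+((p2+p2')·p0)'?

Yes

E1: p3'+((p0')')'·p1+p0'
    = p3'+p0'·p1+p0'   — double negation
    = p3'+p0'   — absorption
E2: p3'+((p2+p2')·p0)'
    = p3'+p0'   — complement / identity
Both reduce to p3'+p0', so they are equivalent.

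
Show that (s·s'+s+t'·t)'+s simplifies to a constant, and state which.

1

(s·s'+s+t'·t)'+s
= (s+t'·t)'+s   (complement / identity)
= s'+s   (complement / identity)
= 1   (complement)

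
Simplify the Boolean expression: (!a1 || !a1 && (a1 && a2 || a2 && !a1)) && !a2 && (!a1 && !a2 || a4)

!a1 && !a2

(!a1 || !a1 && (a1 && a2 || a2 && !a1)) && !a2 && (!a1 && !a2 || a4)
= (!a1 || !a1 && a2) && !a2 && (!a1 && !a2 || a4)   (distribution)
= !a1 && !a2 && (!a1 && !a2 || a4)   (absorption)
= !a1 && !a2   (absorption)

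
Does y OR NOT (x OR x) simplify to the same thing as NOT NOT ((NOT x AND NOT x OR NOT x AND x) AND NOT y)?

E1: y OR NOT (x OR x)
    = y OR NOT x   — idempotence
E2: NOT NOT ((NOT x AND NOT x OR NOT x AND x) AND NOT y)
    = (NOT x AND NOT x OR NOT x AND x) AND NOT y   — double negation
    = NOT x AND NOT y   — distribution
These differ: at x=0, y=1, E1 = 1 but E2 = 0.

No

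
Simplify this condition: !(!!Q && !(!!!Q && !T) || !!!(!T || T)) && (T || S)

!Q && (T || S)

!(!!Q && !(!!!Q && !T) || !!!(!T || T)) && (T || S)
= !(!!Q && (!!Q || T) || !!!(!T || T)) && (T || S)   — De Morgan
= !(!!Q || !!!(!T || T)) && (T || S)   — absorption
= !(!!Q || !(!T || T)) && (T || S)   — double negation
= !Q && (!T || T) && (T || S)   — De Morgan
= !Q && (T || S)   — complement / identity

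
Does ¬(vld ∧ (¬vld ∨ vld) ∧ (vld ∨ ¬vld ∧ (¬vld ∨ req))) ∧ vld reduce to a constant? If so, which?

¬(vld ∧ (¬vld ∨ vld) ∧ (vld ∨ ¬vld ∧ (¬vld ∨ req))) ∧ vld
= ¬(vld ∧ (¬vld ∨ vld) ∧ (vld ∨ ¬vld)) ∧ vld   — absorption
= ¬(vld ∧ (¬vld ∨ vld)) ∧ vld   — complement / identity
= ¬vld ∧ vld   — complement / identity
= False   — complement

yes, False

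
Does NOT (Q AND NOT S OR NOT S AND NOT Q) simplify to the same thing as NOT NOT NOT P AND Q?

No

E1: NOT (Q AND NOT S OR NOT S AND NOT Q)
    = NOT NOT S
    = S
E2: NOT NOT NOT P AND Q
    = NOT P AND Q
These differ: at P=1, Q=0, S=1, E1 = 1 but E2 = 0.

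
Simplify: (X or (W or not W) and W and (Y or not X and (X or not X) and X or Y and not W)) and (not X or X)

(X or (W or not W) and W and (Y or not X and (X or not X) and X or Y and not W)) and (not X or X)
= (X or W and (Y or not X and (X or not X) and X or Y and not W)) and (not X or X)   [complement / identity]
= (X or W and (Y or not X and X or Y and not W)) and (not X or X)   [complement / identity]
= (X or W and (Y or Y and not W)) and (not X or X)   [complement / identity]
= X or W and (Y or Y and not W)   [complement / identity]
= X or W and Y   [absorption]

X or W and Y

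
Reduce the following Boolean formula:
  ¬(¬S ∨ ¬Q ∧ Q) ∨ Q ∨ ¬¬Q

¬(¬S ∨ ¬Q ∧ Q) ∨ Q ∨ ¬¬Q
= ¬¬S ∨ Q ∨ ¬¬Q   [complement / identity]
= ¬¬S ∨ Q ∨ Q   [double negation]
= S ∨ Q ∨ Q   [double negation]
= S ∨ Q   [idempotence]

S ∨ Q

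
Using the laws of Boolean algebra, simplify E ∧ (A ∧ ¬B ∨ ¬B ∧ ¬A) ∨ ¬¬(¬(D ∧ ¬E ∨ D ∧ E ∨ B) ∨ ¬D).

E ∧ ¬B ∨ ¬D

E ∧ (A ∧ ¬B ∨ ¬B ∧ ¬A) ∨ ¬¬(¬(D ∧ ¬E ∨ D ∧ E ∨ B) ∨ ¬D)
= E ∧ (A ∧ ¬B ∨ ¬B ∧ ¬A) ∨ ¬((D ∧ ¬E ∨ D ∧ E ∨ B) ∧ D)   — De Morgan
= E ∧ ¬B ∨ ¬((D ∧ ¬E ∨ D ∧ E ∨ B) ∧ D)   — distribution
= E ∧ ¬B ∨ ¬((D ∨ B) ∧ D)   — distribution
= E ∧ ¬B ∨ ¬D   — absorption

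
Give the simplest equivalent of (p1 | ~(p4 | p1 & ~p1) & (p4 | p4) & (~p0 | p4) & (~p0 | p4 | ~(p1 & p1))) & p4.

(p1 | ~(p4 | p1 & ~p1) & (p4 | p4) & (~p0 | p4) & (~p0 | p4 | ~(p1 & p1))) & p4
= (p1 | ~(p4 | p1 & ~p1) & (p4 | p4) & (~p0 | p4) & (~p0 | p4 | ~p1)) & p4   — idempotence
= (p1 | ~(p4 | p1 & ~p1) & (p4 | p4) & (~p0 | p4)) & p4   — absorption
= (p1 | ~p4 & (p4 | p4) & (~p0 | p4)) & p4   — complement / identity
= (p1 | ~p4 & (p4 | p4 & ~p0)) & p4   — distribution
= (p1 | ~p4 & p4) & p4   — absorption
= p1 & p4   — complement / identity

p1 & p4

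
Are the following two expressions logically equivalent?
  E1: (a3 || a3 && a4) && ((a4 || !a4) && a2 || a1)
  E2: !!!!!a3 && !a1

E1: (a3 || a3 && a4) && ((a4 || !a4) && a2 || a1)
    = (a3 || a3 && a4) && (a2 || a1)
    = a3 && (a2 || a1)
E2: !!!!!a3 && !a1
    = !!!a3 && !a1
    = !a3 && !a1
These differ: at a1=0, a2=0, a3=0, a4=1, E1 = 0 but E2 = 1.

No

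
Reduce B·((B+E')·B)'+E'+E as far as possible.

1

B·((B+E')·B)'+E'+E
= B·B'+E'+E   — absorption
= E'+E   — complement / identity
= 1   — complement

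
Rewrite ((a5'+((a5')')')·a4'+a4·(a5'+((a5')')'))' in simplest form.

((a5'+((a5')')')·a4'+a4·(a5'+((a5')')'))'
= (a5'+((a5')')')'
= (a5'+a5')'
= (a5')'
= a5

a5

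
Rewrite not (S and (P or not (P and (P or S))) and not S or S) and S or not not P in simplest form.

not (S and (P or not (P and (P or S))) and not S or S) and S or not not P
= not (S and (P or not P) and not S or S) and S or not not P   (absorption)
= not (S and not S or S) and S or not not P   (complement / identity)
= not S and S or not not P   (complement / identity)
= not S and S or P   (double negation)
= P   (complement / identity)

P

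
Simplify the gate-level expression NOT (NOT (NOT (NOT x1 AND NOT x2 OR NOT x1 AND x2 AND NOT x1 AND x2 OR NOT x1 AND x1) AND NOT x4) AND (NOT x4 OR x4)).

x1 AND NOT x4

NOT (NOT (NOT (NOT x1 AND NOT x2 OR NOT x1 AND x2 AND NOT x1 AND x2 OR NOT x1 AND x1) AND NOT x4) AND (NOT x4 OR x4))
= NOT (NOT (NOT (NOT x1 AND NOT x2 OR NOT x1 AND x2 OR NOT x1 AND x1) AND NOT x4) AND (NOT x4 OR x4))   [idempotence]
= NOT (NOT (NOT (NOT x1 AND NOT x2 OR NOT x1 AND x2) AND NOT x4) AND (NOT x4 OR x4))   [complement / identity]
= NOT (NOT (NOT NOT x1 AND NOT x4) AND (NOT x4 OR x4))   [distribution]
= NOT NOT (NOT NOT x1 AND NOT x4)   [complement / identity]
= NOT NOT (x1 AND NOT x4)   [double negation]
= x1 AND NOT x4   [double negation]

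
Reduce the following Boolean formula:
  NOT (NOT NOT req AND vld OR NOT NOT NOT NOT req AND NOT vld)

NOT (NOT NOT req AND vld OR NOT NOT NOT NOT req AND NOT vld)
= NOT (NOT NOT req AND vld OR NOT NOT req AND NOT vld)
= NOT NOT NOT req
= NOT req

NOT req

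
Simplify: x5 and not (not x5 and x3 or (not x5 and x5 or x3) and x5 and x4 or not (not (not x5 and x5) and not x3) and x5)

x5 and not (not x5 and x3 or (not x5 and x5 or x3) and x5 and x4 or not (not (not x5 and x5) and not x3) and x5)
= x5 and not (not x5 and x3 or (not x5 and x5 or x3) and x5 and x4 or (not x5 and x5 or x3) and x5)
= x5 and not (not x5 and x3 or (not x5 and x5 or x3) and x5)
= x5 and not (not x5 and x3 or x3 and x5)
= x5 and not x3

x5 and not x3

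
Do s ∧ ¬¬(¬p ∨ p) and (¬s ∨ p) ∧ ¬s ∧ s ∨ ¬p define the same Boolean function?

E1: s ∧ ¬¬(¬p ∨ p)
    = s ∧ (¬p ∨ p)
    = s
E2: (¬s ∨ p) ∧ ¬s ∧ s ∨ ¬p
    = ¬s ∧ s ∨ ¬p
    = ¬p
These differ: at p=0, s=0, E1 = 0 but E2 = 1.

No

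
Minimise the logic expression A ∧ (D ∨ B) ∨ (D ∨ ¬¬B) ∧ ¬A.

D ∨ B

A ∧ (D ∨ B) ∨ (D ∨ ¬¬B) ∧ ¬A
= A ∧ (D ∨ B) ∨ (D ∨ B) ∧ ¬A
= D ∨ B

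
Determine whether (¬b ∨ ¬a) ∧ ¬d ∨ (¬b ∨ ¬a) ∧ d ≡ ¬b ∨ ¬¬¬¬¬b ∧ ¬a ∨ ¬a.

E1: (¬b ∨ ¬a) ∧ ¬d ∨ (¬b ∨ ¬a) ∧ d
    = ¬b ∨ ¬a   [distribution]
E2: ¬b ∨ ¬¬¬¬¬b ∧ ¬a ∨ ¬a
    = ¬b ∨ ¬¬¬b ∧ ¬a ∨ ¬a   [double negation]
    = ¬b ∨ ¬b ∧ ¬a ∨ ¬a   [double negation]
    = ¬b ∨ ¬a   [absorption]
Both reduce to ¬b ∨ ¬a, so they are equivalent.

Yes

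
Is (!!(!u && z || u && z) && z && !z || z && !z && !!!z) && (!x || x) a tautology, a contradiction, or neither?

(!!(!u && z || u && z) && z && !z || z && !z && !!!z) && (!x || x)
= ((!u && z || u && z) && z && !z || z && !z && !!!z) && (!x || x)   (double negation)
= ((!u && z || u && z) && z && !z || z && !z && !z) && (!x || x)   (double negation)
= (!u && z || u && z) && z && !z || z && !z && !z   (complement / identity)
= z && z && !z || z && !z && !z   (distribution)
= z && !z   (distribution)
= false   (complement)

contradiction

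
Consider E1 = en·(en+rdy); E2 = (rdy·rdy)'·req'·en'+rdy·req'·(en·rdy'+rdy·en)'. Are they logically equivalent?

No

E1: en·(en+rdy)
    = en   — absorption
E2: (rdy·rdy)'·req'·en'+rdy·req'·(en·rdy'+rdy·en)'
    = (rdy·rdy)'·req'·en'+rdy·req'·en'   — distribution
    = rdy'·req'·en'+rdy·req'·en'   — idempotence
    = req'·en'   — distribution
These differ: at en=1, rdy=0, req=0, E1 = 1 but E2 = 0.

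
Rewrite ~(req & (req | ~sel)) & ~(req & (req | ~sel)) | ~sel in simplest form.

~req | ~sel

~(req & (req | ~sel)) & ~(req & (req | ~sel)) | ~sel
= ~(req & (req | ~sel)) | ~sel   [idempotence]
= ~req | ~sel   [absorption]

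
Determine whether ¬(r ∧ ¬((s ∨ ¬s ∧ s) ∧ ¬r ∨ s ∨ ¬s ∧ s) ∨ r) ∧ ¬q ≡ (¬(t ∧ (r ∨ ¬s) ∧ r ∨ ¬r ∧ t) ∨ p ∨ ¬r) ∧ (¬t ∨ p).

E1: ¬(r ∧ ¬((s ∨ ¬s ∧ s) ∧ ¬r ∨ s ∨ ¬s ∧ s) ∨ r) ∧ ¬q
    = ¬(r ∧ ¬(s ∨ ¬s ∧ s) ∨ r) ∧ ¬q   (absorption)
    = ¬(r ∧ ¬s ∨ r) ∧ ¬q   (complement / identity)
    = ¬r ∧ ¬q   (absorption)
E2: (¬(t ∧ (r ∨ ¬s) ∧ r ∨ ¬r ∧ t) ∨ p ∨ ¬r) ∧ (¬t ∨ p)
    = (¬(t ∧ r ∨ ¬r ∧ t) ∨ p ∨ ¬r) ∧ (¬t ∨ p)   (absorption)
    = (¬t ∨ p ∨ ¬r) ∧ (¬t ∨ p)   (distribution)
    = ¬t ∨ p   (absorption)
These differ: at p=0, q=1, r=1, s=0, t=0, E1 = 0 but E2 = 1.

No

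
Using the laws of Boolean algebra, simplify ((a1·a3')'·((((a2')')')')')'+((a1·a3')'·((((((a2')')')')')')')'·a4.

a1·a3'+a2

((a1·a3')'·((((a2')')')')')'+((a1·a3')'·((((((a2')')')')')')')'·a4
= ((a1·a3')'·((((a2')')')')')'+((a1·a3')'·((((a2')')')')')'·a4
= ((a1·a3')'·((((a2')')')')')'
= ((a1·a3')'·((a2')')')'
= a1·a3'+(a2')'
= a1·a3'+a2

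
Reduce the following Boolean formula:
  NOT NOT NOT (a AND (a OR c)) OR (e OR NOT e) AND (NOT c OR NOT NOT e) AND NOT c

NOT NOT NOT (a AND (a OR c)) OR (e OR NOT e) AND (NOT c OR NOT NOT e) AND NOT c
= NOT NOT NOT (a AND (a OR c)) OR (e OR NOT e) AND (NOT c OR e) AND NOT c   (double negation)
= NOT (a AND (a OR c)) OR (e OR NOT e) AND (NOT c OR e) AND NOT c   (double negation)
= NOT a OR (e OR NOT e) AND (NOT c OR e) AND NOT c   (absorption)
= NOT a OR (NOT c OR e) AND NOT c   (complement / identity)
= NOT a OR NOT c   (absorption)

NOT a OR NOT c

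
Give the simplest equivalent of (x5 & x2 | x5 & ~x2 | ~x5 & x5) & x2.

(x5 & x2 | x5 & ~x2 | ~x5 & x5) & x2
= (x5 & x2 | x5 & ~x2) & x2   — complement / identity
= x5 & x2   — distribution

x5 & x2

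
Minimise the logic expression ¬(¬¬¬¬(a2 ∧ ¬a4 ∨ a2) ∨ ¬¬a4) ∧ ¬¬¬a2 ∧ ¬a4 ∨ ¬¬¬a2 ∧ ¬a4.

¬(¬¬¬¬(a2 ∧ ¬a4 ∨ a2) ∨ ¬¬a4) ∧ ¬¬¬a2 ∧ ¬a4 ∨ ¬¬¬a2 ∧ ¬a4
= ¬(¬¬¬¬a2 ∨ ¬¬a4) ∧ ¬¬¬a2 ∧ ¬a4 ∨ ¬¬¬a2 ∧ ¬a4   [absorption]
= ¬¬¬a2 ∧ ¬a4 ∧ ¬¬¬a2 ∧ ¬a4 ∨ ¬¬¬a2 ∧ ¬a4   [De Morgan]
= ¬¬¬a2 ∧ ¬a4 ∨ ¬¬¬a2 ∧ ¬a4   [idempotence]
= ¬¬¬a2 ∧ ¬a4   [idempotence]
= ¬a2 ∧ ¬a4   [double negation]

¬a2 ∧ ¬a4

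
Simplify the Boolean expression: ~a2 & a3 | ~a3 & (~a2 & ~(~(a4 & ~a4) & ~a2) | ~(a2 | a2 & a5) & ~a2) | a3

~a2 & a3 | ~a3 & (~a2 & ~(~(a4 & ~a4) & ~a2) | ~(a2 | a2 & a5) & ~a2) | a3
= ~a2 & a3 | ~a3 & (~a2 & ~(~(a4 & ~a4) & ~a2) | ~a2 & ~a2) | a3   — absorption
= ~a2 & a3 | ~a3 & (~a2 & (a4 & ~a4 | a2) | ~a2 & ~a2) | a3   — De Morgan
= ~a2 & a3 | ~a3 & (~a2 & a2 | ~a2 & ~a2) | a3   — complement / identity
= ~a2 & a3 | ~a3 & ~a2 | a3   — distribution
= ~a2 | a3   — distribution

~a2 | a3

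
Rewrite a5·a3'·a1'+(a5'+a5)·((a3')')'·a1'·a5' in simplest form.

a5·a3'·a1'+(a5'+a5)·((a3')')'·a1'·a5'
= a5·a3'·a1'+((a3')')'·a1'·a5'   — complement / identity
= a5·a3'·a1'+a3'·a1'·a5'   — double negation
= a3'·a1'   — distribution

a3'·a1'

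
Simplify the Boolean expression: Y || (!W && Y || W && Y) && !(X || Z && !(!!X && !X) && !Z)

Y || (!W && Y || W && Y) && !(X || Z && !(!!X && !X) && !Z)
= Y || Y && !(X || Z && !(!!X && !X) && !Z)
= Y || Y && !(X || Z && (!X || X) && !Z)
= Y || Y && !(X || Z && !Z)
= Y || Y && !X
= Y

Y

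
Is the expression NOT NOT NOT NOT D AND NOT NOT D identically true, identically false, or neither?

neither

NOT NOT NOT NOT D AND NOT NOT D
= NOT NOT D AND NOT NOT D
= NOT NOT D
= D
This depends on D, so it is not a constant.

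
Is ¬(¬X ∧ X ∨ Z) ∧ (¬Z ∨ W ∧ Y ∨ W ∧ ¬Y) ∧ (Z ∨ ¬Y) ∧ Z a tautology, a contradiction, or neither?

contradiction

¬(¬X ∧ X ∨ Z) ∧ (¬Z ∨ W ∧ Y ∨ W ∧ ¬Y) ∧ (Z ∨ ¬Y) ∧ Z
= ¬(¬X ∧ X ∨ Z) ∧ (¬Z ∨ W) ∧ (Z ∨ ¬Y) ∧ Z
= ¬(¬X ∧ X ∨ Z) ∧ (¬Z ∨ W) ∧ Z
= ¬Z ∧ (¬Z ∨ W) ∧ Z
= ¬Z ∧ Z
= False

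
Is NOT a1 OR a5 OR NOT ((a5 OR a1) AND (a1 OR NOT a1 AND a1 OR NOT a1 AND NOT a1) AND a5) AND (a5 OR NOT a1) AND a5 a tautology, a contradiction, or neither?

neither

NOT a1 OR a5 OR NOT ((a5 OR a1) AND (a1 OR NOT a1 AND a1 OR NOT a1 AND NOT a1) AND a5) AND (a5 OR NOT a1) AND a5
= NOT a1 OR a5 OR NOT ((a5 OR a1) AND (a1 OR NOT a1) AND a5) AND (a5 OR NOT a1) AND a5   — distribution
= NOT a1 OR a5 OR NOT ((a5 OR a1) AND a5) AND (a5 OR NOT a1) AND a5   — complement / identity
= NOT a1 OR a5 OR NOT a5 AND (a5 OR NOT a1) AND a5   — absorption
= NOT a1 OR a5 OR NOT a5 AND a5   — absorption
= NOT a1 OR a5   — complement / identity
This depends on a1, a5, so it is not a constant.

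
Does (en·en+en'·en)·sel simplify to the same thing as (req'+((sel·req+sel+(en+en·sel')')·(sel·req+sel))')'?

No

E1: (en·en+en'·en)·sel
    = en·sel   — distribution
E2: (req'+((sel·req+sel+(en+en·sel')')·(sel·req+sel))')'
    = (req'+((sel·req+sel+en')·(sel·req+sel))')'   — absorption
    = (req'+(sel·req+sel)')'   — absorption
    = (req'+sel')'   — absorption
    = req·sel   — De Morgan
These differ: at en=0, req=1, sel=1, E1 = 0 but E2 = 1.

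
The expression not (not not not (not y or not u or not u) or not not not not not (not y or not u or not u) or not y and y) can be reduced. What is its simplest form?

not (not not not (not y or not u or not u) or not not not not not (not y or not u or not u) or not y and y)
= not (not not not (not y or not u or not u) or not not not (not y or not u or not u) or not y and y)   [double negation]
= not (not not not (not y or not u or not u) or not y and y)   [idempotence]
= not not not not (not y or not u or not u)   [complement / identity]
= not not (not y or not u or not u)   [double negation]
= not not (not y or not u)   [idempotence]
= not y or not u   [double negation]

not y or not u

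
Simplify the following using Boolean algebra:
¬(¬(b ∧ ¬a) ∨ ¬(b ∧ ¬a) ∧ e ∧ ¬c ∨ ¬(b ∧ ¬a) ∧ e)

¬(¬(b ∧ ¬a) ∨ ¬(b ∧ ¬a) ∧ e ∧ ¬c ∨ ¬(b ∧ ¬a) ∧ e)
= ¬(¬(b ∧ ¬a) ∨ ¬(b ∧ ¬a) ∧ e)   (absorption)
= ¬¬(b ∧ ¬a)   (absorption)
= b ∧ ¬a   (double negation)

b ∧ ¬a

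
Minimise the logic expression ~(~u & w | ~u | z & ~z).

u

~(~u & w | ~u | z & ~z)
= ~(~u & w | ~u)   [complement / identity]
= ~~u   [absorption]
= u   [double negation]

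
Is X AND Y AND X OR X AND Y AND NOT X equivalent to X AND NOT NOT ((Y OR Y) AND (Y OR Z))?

Yes

E1: X AND Y AND X OR X AND Y AND NOT X
    = X AND Y   [distribution]
E2: X AND NOT NOT ((Y OR Y) AND (Y OR Z))
    = X AND (Y OR Y) AND (Y OR Z)   [double negation]
    = X AND (Y AND Z OR Y)   [distribution]
    = X AND Y   [absorption]
Both reduce to X AND Y, so they are equivalent.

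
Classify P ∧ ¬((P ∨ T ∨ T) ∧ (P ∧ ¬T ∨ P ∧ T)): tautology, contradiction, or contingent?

P ∧ ¬((P ∨ T ∨ T) ∧ (P ∧ ¬T ∨ P ∧ T))
= P ∧ ¬((P ∨ T ∨ T) ∧ P)   — distribution
= P ∧ ¬((P ∨ T) ∧ P)   — idempotence
= P ∧ ¬P   — absorption
= False   — complement

contradiction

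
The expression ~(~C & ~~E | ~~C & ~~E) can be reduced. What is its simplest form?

~E

~(~C & ~~E | ~~C & ~~E)
= ~(~C & ~~E | C & ~~E)   [double negation]
= ~~~E   [distribution]
= ~E   [double negation]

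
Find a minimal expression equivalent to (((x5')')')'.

x5

(((x5')')')'
= (x5')'   (double negation)
= x5   (double negation)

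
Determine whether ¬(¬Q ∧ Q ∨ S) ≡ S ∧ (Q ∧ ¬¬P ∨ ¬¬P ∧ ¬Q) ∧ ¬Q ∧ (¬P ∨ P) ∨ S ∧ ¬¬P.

E1: ¬(¬Q ∧ Q ∨ S)
    = ¬S   [complement / identity]
E2: S ∧ (Q ∧ ¬¬P ∨ ¬¬P ∧ ¬Q) ∧ ¬Q ∧ (¬P ∨ P) ∨ S ∧ ¬¬P
    = S ∧ ¬¬P ∧ ¬Q ∧ (¬P ∨ P) ∨ S ∧ ¬¬P   [distribution]
    = S ∧ ¬¬P ∧ ¬Q ∨ S ∧ ¬¬P   [complement / identity]
    = S ∧ ¬¬P   [absorption]
    = S ∧ P   [double negation]
These differ: at P=1, Q=0, S=0, E1 = 1 but E2 = 0.

No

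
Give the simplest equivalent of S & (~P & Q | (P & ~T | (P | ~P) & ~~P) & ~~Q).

S & Q

S & (~P & Q | (P & ~T | (P | ~P) & ~~P) & ~~Q)
= S & (~P & Q | (P & ~T | (P | ~P) & ~~P) & Q)   (double negation)
= S & (~P & Q | (P & ~T | ~~P) & Q)   (complement / identity)
= S & (~P & Q | (P & ~T | P) & Q)   (double negation)
= S & (~P & Q | P & Q)   (absorption)
= S & Q   (distribution)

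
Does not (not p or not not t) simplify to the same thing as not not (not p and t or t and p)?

No

E1: not (not p or not not t)
    = p and not t   — De Morgan
E2: not not (not p and t or t and p)
    = not not t   — distribution
    = t   — double negation
These differ: at p=1, t=1, E1 = 0 but E2 = 1.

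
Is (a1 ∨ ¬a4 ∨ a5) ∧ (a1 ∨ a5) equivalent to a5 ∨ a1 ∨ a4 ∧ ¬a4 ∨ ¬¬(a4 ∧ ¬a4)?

Yes

E1: (a1 ∨ ¬a4 ∨ a5) ∧ (a1 ∨ a5)
    = a5 ∨ (a1 ∨ ¬a4) ∧ a1   [distribution]
    = a5 ∨ a1   [absorption]
E2: a5 ∨ a1 ∨ a4 ∧ ¬a4 ∨ ¬¬(a4 ∧ ¬a4)
    = a5 ∨ a1 ∨ ¬¬(a4 ∧ ¬a4)   [complement / identity]
    = a5 ∨ a1 ∨ a4 ∧ ¬a4   [double negation]
    = a5 ∨ a1   [complement / identity]
Both reduce to a5 ∨ a1, so they are equivalent.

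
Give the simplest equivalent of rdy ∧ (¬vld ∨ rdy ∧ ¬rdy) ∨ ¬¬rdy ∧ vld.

rdy

rdy ∧ (¬vld ∨ rdy ∧ ¬rdy) ∨ ¬¬rdy ∧ vld
= rdy ∧ (¬vld ∨ rdy ∧ ¬rdy) ∨ rdy ∧ vld
= rdy ∧ ¬vld ∨ rdy ∧ vld
= rdy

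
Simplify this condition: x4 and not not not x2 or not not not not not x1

x4 and not x2 or not x1

x4 and not not not x2 or not not not not not x1
= x4 and not not not x2 or not not not x1   — double negation
= x4 and not x2 or not not not x1   — double negation
= x4 and not x2 or not x1   — double negation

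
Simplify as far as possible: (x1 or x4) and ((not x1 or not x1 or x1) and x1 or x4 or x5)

(x1 or x4) and ((not x1 or not x1 or x1) and x1 or x4 or x5)
= (x1 or x4) and ((not x1 or x1) and x1 or x4 or x5)   — idempotence
= (x1 or x4) and (x1 or x4 or x5)   — complement / identity
= x1 or x4   — absorption

x1 or x4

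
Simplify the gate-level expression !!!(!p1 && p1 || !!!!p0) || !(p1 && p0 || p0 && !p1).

!p0

!!!(!p1 && p1 || !!!!p0) || !(p1 && p0 || p0 && !p1)
= !(!p1 && p1 || !!!!p0) || !(p1 && p0 || p0 && !p1)   (double negation)
= !!!!!p0 || !(p1 && p0 || p0 && !p1)   (complement / identity)
= !!!!!p0 || !p0   (distribution)
= !!!p0 || !p0   (double negation)
= !p0 || !p0   (double negation)
= !p0   (idempotence)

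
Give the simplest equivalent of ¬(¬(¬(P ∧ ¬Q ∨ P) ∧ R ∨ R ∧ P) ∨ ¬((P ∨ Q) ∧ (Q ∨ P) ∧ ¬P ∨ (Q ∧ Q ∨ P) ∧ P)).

¬(¬(¬(P ∧ ¬Q ∨ P) ∧ R ∨ R ∧ P) ∨ ¬((P ∨ Q) ∧ (Q ∨ P) ∧ ¬P ∨ (Q ∧ Q ∨ P) ∧ P))
= ¬(¬(¬(P ∧ ¬Q ∨ P) ∧ R ∨ R ∧ P) ∨ ¬((Q ∧ Q ∨ P) ∧ ¬P ∨ (Q ∧ Q ∨ P) ∧ P))   (distribution)
= (¬(P ∧ ¬Q ∨ P) ∧ R ∨ R ∧ P) ∧ ((Q ∧ Q ∨ P) ∧ ¬P ∨ (Q ∧ Q ∨ P) ∧ P)   (De Morgan)
= (¬(P ∧ ¬Q ∨ P) ∧ R ∨ R ∧ P) ∧ (Q ∧ Q ∨ P)   (distribution)
= (¬P ∧ R ∨ R ∧ P) ∧ (Q ∧ Q ∨ P)   (absorption)
= R ∧ (Q ∧ Q ∨ P)   (distribution)
= R ∧ (Q ∨ P)   (idempotence)

R ∧ (Q ∨ P)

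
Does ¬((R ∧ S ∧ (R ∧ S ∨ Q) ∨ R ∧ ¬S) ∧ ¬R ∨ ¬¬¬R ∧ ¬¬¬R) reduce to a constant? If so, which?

¬((R ∧ S ∧ (R ∧ S ∨ Q) ∨ R ∧ ¬S) ∧ ¬R ∨ ¬¬¬R ∧ ¬¬¬R)
= ¬((R ∧ S ∨ R ∧ ¬S) ∧ ¬R ∨ ¬¬¬R ∧ ¬¬¬R)   — absorption
= ¬((R ∧ S ∨ R ∧ ¬S) ∧ ¬R ∨ ¬R ∧ ¬¬¬R)   — double negation
= ¬((R ∧ S ∨ R ∧ ¬S) ∧ ¬R ∨ ¬R ∧ ¬R)   — double negation
= ¬(R ∧ ¬R ∨ ¬R ∧ ¬R)   — distribution
= ¬¬R   — distribution
= R   — double negation
This depends on R, so it is not a constant.

no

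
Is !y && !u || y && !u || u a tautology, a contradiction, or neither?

!y && !u || y && !u || u
= !u || u   (distribution)
= true   (complement)

tautology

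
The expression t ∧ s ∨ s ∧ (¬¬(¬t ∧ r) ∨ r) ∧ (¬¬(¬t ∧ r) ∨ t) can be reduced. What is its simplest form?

t ∧ s ∨ s ∧ (¬¬(¬t ∧ r) ∨ r) ∧ (¬¬(¬t ∧ r) ∨ t)
= (t ∨ (¬¬(¬t ∧ r) ∨ r) ∧ (¬¬(¬t ∧ r) ∨ t)) ∧ s   (distribution)
= (t ∨ r ∧ t ∨ ¬¬(¬t ∧ r)) ∧ s   (distribution)
= (t ∨ r ∧ t ∨ ¬t ∧ r) ∧ s   (double negation)
= (t ∨ r) ∧ s   (distribution)

(t ∨ r) ∧ s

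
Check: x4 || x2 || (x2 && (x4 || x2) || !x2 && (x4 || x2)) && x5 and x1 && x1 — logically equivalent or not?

No

E1: x4 || x2 || (x2 && (x4 || x2) || !x2 && (x4 || x2)) && x5
    = x4 || x2 || (x4 || x2) && x5
    = x4 || x2
E2: x1 && x1
    = x1
These differ: at x1=0, x2=0, x4=1, x5=0, E1 = 1 but E2 = 0.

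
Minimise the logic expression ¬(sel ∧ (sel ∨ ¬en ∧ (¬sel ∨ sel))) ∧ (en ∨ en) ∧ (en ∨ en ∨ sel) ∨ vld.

¬sel ∧ en ∨ vld

¬(sel ∧ (sel ∨ ¬en ∧ (¬sel ∨ sel))) ∧ (en ∨ en) ∧ (en ∨ en ∨ sel) ∨ vld
= ¬(sel ∧ (sel ∨ ¬en)) ∧ (en ∨ en) ∧ (en ∨ en ∨ sel) ∨ vld   — complement / identity
= ¬(sel ∧ (sel ∨ ¬en)) ∧ (en ∨ en) ∨ vld   — absorption
= ¬(sel ∧ (sel ∨ ¬en)) ∧ en ∨ vld   — idempotence
= ¬sel ∧ en ∨ vld   — absorption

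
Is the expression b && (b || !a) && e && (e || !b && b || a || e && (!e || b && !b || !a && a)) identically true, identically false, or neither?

neither

b && (b || !a) && e && (e || !b && b || a || e && (!e || b && !b || !a && a))
= b && (b || !a) && e && (e || !b && b || a || e && (!e || !a && a))   (complement / identity)
= b && (b || !a) && e && (e || !b && b || a || e && !e)   (complement / identity)
= b && e && (e || !b && b || a || e && !e)   (absorption)
= b && e && (e || a || e && !e)   (complement / identity)
= b && e && (e || a)   (complement / identity)
= b && e   (absorption)
This depends on b, e, so it is not a constant.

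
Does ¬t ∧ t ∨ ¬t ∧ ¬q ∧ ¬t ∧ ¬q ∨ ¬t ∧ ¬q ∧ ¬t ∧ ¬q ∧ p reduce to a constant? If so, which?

¬t ∧ t ∨ ¬t ∧ ¬q ∧ ¬t ∧ ¬q ∨ ¬t ∧ ¬q ∧ ¬t ∧ ¬q ∧ p
= ¬t ∧ ¬q ∧ ¬t ∧ ¬q ∨ ¬t ∧ ¬q ∧ ¬t ∧ ¬q ∧ p
= ¬t ∧ ¬q ∧ ¬t ∧ ¬q
= ¬t ∧ ¬q
This depends on q, t, so it is not a constant.

no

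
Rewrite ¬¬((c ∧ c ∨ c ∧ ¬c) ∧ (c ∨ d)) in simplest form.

c

¬¬((c ∧ c ∨ c ∧ ¬c) ∧ (c ∨ d))
= ¬¬(c ∧ (c ∨ d))   (distribution)
= ¬¬c   (absorption)
= c   (double negation)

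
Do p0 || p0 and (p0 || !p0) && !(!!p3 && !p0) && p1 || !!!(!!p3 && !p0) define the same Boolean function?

No

E1: p0 || p0
    = p0   [idempotence]
E2: (p0 || !p0) && !(!!p3 && !p0) && p1 || !!!(!!p3 && !p0)
    = !(!!p3 && !p0) && p1 || !!!(!!p3 && !p0)   [complement / identity]
    = !(!!p3 && !p0) && p1 || !(!!p3 && !p0)   [double negation]
    = !(!!p3 && !p0)   [absorption]
    = !p3 || p0   [De Morgan]
These differ: at p0=0, p1=0, p3=0, E1 = 0 but E2 = 1.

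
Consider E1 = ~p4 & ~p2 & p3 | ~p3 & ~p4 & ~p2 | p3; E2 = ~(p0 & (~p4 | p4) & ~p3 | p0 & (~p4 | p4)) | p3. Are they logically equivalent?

E1: ~p4 & ~p2 & p3 | ~p3 & ~p4 & ~p2 | p3
    = ~p4 & ~p2 | p3   [distribution]
E2: ~(p0 & (~p4 | p4) & ~p3 | p0 & (~p4 | p4)) | p3
    = ~(p0 & (~p4 | p4)) | p3   [absorption]
    = ~p0 | p3   [complement / identity]
These differ: at p0=0, p2=1, p3=0, p4=1, E1 = 0 but E2 = 1.

No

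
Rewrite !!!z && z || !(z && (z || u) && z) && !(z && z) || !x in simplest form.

!z || !x

!!!z && z || !(z && (z || u) && z) && !(z && z) || !x
= !z && z || !(z && (z || u) && z) && !(z && z) || !x   — double negation
= !z && z || !(z && z) && !(z && z) || !x   — absorption
= !z && z || !(z && z) || !x   — idempotence
= !(z && z) || !x   — complement / identity
= !z || !x   — idempotence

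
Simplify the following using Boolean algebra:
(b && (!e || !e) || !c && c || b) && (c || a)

b && (c || a)

(b && (!e || !e) || !c && c || b) && (c || a)
= (b && (!e || !e) || b) && (c || a)   [complement / identity]
= (b && !e || b) && (c || a)   [idempotence]
= b && (c || a)   [absorption]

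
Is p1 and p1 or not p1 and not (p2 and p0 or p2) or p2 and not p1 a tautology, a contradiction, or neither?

tautology

p1 and p1 or not p1 and not (p2 and p0 or p2) or p2 and not p1
= p1 and p1 or not p1 and not p2 or p2 and not p1   [absorption]
= p1 and p1 or not p1   [distribution]
= p1 or not p1   [idempotence]
= True   [complement]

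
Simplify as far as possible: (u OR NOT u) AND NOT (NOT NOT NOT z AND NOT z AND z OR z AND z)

(u OR NOT u) AND NOT (NOT NOT NOT z AND NOT z AND z OR z AND z)
= NOT (NOT NOT NOT z AND NOT z AND z OR z AND z)   — complement / identity
= NOT (NOT z AND NOT z AND z OR z AND z)   — double negation
= NOT (NOT z AND z OR z AND z)   — idempotence
= NOT z   — distribution

NOT z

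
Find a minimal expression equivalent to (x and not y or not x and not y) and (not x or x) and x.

not y and x

(x and not y or not x and not y) and (not x or x) and x
= not y and (not x or x) and x   (distribution)
= not y and x   (complement / identity)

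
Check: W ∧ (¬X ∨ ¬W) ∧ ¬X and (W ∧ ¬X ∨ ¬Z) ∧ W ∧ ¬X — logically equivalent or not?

Yes

E1: W ∧ (¬X ∨ ¬W) ∧ ¬X
    = W ∧ ¬X
E2: (W ∧ ¬X ∨ ¬Z) ∧ W ∧ ¬X
    = W ∧ ¬X
Both reduce to W ∧ ¬X, so they are equivalent.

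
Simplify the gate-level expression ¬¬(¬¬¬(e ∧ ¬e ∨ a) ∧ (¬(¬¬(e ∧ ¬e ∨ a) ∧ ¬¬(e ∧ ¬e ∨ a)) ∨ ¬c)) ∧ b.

¬a ∧ b

¬¬(¬¬¬(e ∧ ¬e ∨ a) ∧ (¬(¬¬(e ∧ ¬e ∨ a) ∧ ¬¬(e ∧ ¬e ∨ a)) ∨ ¬c)) ∧ b
= ¬¬(¬¬¬(e ∧ ¬e ∨ a) ∧ (¬¬¬(e ∧ ¬e ∨ a) ∨ ¬c)) ∧ b   (idempotence)
= ¬¬¬¬¬(e ∧ ¬e ∨ a) ∧ b   (absorption)
= ¬¬¬¬¬a ∧ b   (complement / identity)
= ¬¬¬a ∧ b   (double negation)
= ¬a ∧ b   (double negation)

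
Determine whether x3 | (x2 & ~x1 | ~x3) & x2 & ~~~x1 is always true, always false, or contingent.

contingent

x3 | (x2 & ~x1 | ~x3) & x2 & ~~~x1
= x3 | (x2 & ~x1 | ~x3) & x2 & ~x1
= x3 | x2 & ~x1
This depends on x1, x2, x3, so it is not a constant.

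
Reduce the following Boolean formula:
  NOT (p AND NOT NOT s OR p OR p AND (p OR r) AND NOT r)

NOT p

NOT (p AND NOT NOT s OR p OR p AND (p OR r) AND NOT r)
= NOT (p AND NOT NOT s OR p OR p AND NOT r)   (absorption)
= NOT (p AND s OR p OR p AND NOT r)   (double negation)
= NOT (p AND s OR p)   (absorption)
= NOT p   (absorption)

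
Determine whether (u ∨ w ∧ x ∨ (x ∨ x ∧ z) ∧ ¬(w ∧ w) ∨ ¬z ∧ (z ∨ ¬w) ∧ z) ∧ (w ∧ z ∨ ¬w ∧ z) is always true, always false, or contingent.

contingent

(u ∨ w ∧ x ∨ (x ∨ x ∧ z) ∧ ¬(w ∧ w) ∨ ¬z ∧ (z ∨ ¬w) ∧ z) ∧ (w ∧ z ∨ ¬w ∧ z)
= (u ∨ w ∧ x ∨ (x ∨ x ∧ z) ∧ ¬(w ∧ w) ∨ ¬z ∧ z) ∧ (w ∧ z ∨ ¬w ∧ z)   (absorption)
= (u ∨ w ∧ x ∨ x ∧ ¬(w ∧ w) ∨ ¬z ∧ z) ∧ (w ∧ z ∨ ¬w ∧ z)   (absorption)
= (u ∨ w ∧ x ∨ x ∧ ¬w ∨ ¬z ∧ z) ∧ (w ∧ z ∨ ¬w ∧ z)   (idempotence)
= (u ∨ w ∧ x ∨ x ∧ ¬w ∨ ¬z ∧ z) ∧ z   (distribution)
= (u ∨ w ∧ x ∨ x ∧ ¬w) ∧ z   (complement / identity)
= (u ∨ x) ∧ z   (distribution)
This depends on u, x, z, so it is not a constant.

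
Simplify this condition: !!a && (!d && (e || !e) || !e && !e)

a && (!d || !e)

!!a && (!d && (e || !e) || !e && !e)
= !!a && (!d && (e || !e) || !e)
= a && (!d && (e || !e) || !e)
= a && (!d || !e)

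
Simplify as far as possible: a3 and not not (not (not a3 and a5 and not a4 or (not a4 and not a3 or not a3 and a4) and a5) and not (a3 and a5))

a3 and not a5

a3 and not not (not (not a3 and a5 and not a4 or (not a4 and not a3 or not a3 and a4) and a5) and not (a3 and a5))
= a3 and not (not a3 and a5 and not a4 or (not a4 and not a3 or not a3 and a4) and a5 or a3 and a5)   — De Morgan
= a3 and not (not a3 and a5 and not a4 or not a3 and a5 or a3 and a5)   — distribution
= a3 and not (not a3 and a5 or a3 and a5)   — absorption
= a3 and not a5   — distribution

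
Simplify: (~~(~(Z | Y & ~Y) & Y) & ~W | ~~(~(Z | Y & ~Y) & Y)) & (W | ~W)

~Z & Y

(~~(~(Z | Y & ~Y) & Y) & ~W | ~~(~(Z | Y & ~Y) & Y)) & (W | ~W)
= ~~(~(Z | Y & ~Y) & Y) & (W | ~W)   (absorption)
= ~~(~(Z | Y & ~Y) & Y)   (complement / identity)
= ~~(~Z & Y)   (complement / identity)
= ~Z & Y   (double negation)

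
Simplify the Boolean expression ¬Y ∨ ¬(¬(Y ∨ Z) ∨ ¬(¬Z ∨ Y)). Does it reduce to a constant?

True

¬Y ∨ ¬(¬(Y ∨ Z) ∨ ¬(¬Z ∨ Y))
= ¬Y ∨ (Y ∨ Z) ∧ (¬Z ∨ Y)
= ¬Y ∨ Z ∧ ¬Z ∨ Y
= ¬Y ∨ Y
= True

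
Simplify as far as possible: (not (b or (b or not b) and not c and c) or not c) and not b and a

(not (b or (b or not b) and not c and c) or not c) and not b and a
= (not (b or not c and c) or not c) and not b and a   [complement / identity]
= (not b or not c) and not b and a   [complement / identity]
= not b and a   [absorption]

not b and a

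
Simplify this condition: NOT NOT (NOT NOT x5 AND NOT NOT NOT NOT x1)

NOT NOT (NOT NOT x5 AND NOT NOT NOT NOT x1)
= NOT NOT (NOT NOT x5 AND NOT NOT x1)
= NOT (NOT x5 OR NOT x1)
= x5 AND x1

x5 AND x1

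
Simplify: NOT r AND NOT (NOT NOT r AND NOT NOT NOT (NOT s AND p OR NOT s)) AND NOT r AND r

FALSE

NOT r AND NOT (NOT NOT r AND NOT NOT NOT (NOT s AND p OR NOT s)) AND NOT r AND r
= NOT r AND NOT (NOT NOT r AND NOT (NOT s AND p OR NOT s)) AND NOT r AND r   (double negation)
= NOT r AND NOT (NOT NOT r AND NOT NOT s) AND NOT r AND r   (absorption)
= NOT r AND (NOT r OR NOT s) AND NOT r AND r   (De Morgan)
= NOT r AND NOT r AND r   (absorption)
= NOT r AND r   (idempotence)
= FALSE   (complement)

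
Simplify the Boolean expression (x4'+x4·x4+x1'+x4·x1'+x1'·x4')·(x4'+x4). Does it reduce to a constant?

(x4'+x4·x4+x1'+x4·x1'+x1'·x4')·(x4'+x4)
= (x4'+x4·x4+x1'+x1')·(x4'+x4)   [distribution]
= (x4'+x4+x1'+x1')·(x4'+x4)   [idempotence]
= (x4'+x4+x1')·(x4'+x4)   [idempotence]
= x4'+x4   [absorption]
= 1   [complement]

1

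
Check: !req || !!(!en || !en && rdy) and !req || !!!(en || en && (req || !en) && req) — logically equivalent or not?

E1: !req || !!(!en || !en && rdy)
    = !req || !en || !en && rdy   — double negation
    = !req || !en   — absorption
E2: !req || !!!(en || en && (req || !en) && req)
    = !req || !(en || en && (req || !en) && req)   — double negation
    = !req || !(en || en && req)   — absorption
    = !req || !en   — absorption
Both reduce to !req || !en, so they are equivalent.

Yes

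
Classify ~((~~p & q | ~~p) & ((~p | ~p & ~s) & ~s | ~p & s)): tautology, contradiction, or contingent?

~((~~p & q | ~~p) & ((~p | ~p & ~s) & ~s | ~p & s))
= ~((~~p & q | ~~p) & (~p & ~s | ~p & s))   (absorption)
= ~((~~p & q | ~~p) & ~p)   (distribution)
= ~(~~p & ~p)   (absorption)
= ~p | p   (De Morgan)
= 1   (complement)

tautology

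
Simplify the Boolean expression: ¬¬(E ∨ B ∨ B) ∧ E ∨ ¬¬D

¬¬(E ∨ B ∨ B) ∧ E ∨ ¬¬D
= ¬¬(E ∨ B ∨ B) ∧ E ∨ D   [double negation]
= ¬¬(E ∨ B) ∧ E ∨ D   [idempotence]
= (E ∨ B) ∧ E ∨ D   [double negation]
= E ∨ D   [absorption]

E ∨ D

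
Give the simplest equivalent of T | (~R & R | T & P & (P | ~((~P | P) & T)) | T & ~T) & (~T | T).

T | (~R & R | T & P & (P | ~((~P | P) & T)) | T & ~T) & (~T | T)
= T | (~R & R | T & P & (P | ~T) | T & ~T) & (~T | T)   (complement / identity)
= T | (~R & R | T & P & (P | ~T)) & (~T | T)   (complement / identity)
= T | (~R & R | T & P) & (~T | T)   (absorption)
= T | T & P & (~T | T)   (complement / identity)
= T | T & P   (complement / identity)
= T   (absorption)

T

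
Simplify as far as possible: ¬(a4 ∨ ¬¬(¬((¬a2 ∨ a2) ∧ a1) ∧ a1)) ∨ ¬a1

¬(a4 ∨ ¬¬(¬((¬a2 ∨ a2) ∧ a1) ∧ a1)) ∨ ¬a1
= ¬(a4 ∨ ¬¬(¬a1 ∧ a1)) ∨ ¬a1   — complement / identity
= ¬(a4 ∨ ¬a1 ∧ a1) ∨ ¬a1   — double negation
= ¬a4 ∨ ¬a1   — complement / identity

¬a4 ∨ ¬a1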